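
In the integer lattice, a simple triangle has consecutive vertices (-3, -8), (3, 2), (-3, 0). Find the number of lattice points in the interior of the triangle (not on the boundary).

By the shoelace formula, twice the signed area is |((-3)·2 − 3·(-8)) + (3·0 − (-3)·2) + ((-3)·(-8) − (-3)·0)| = 48, so the area is 24.
Along each edge there are gcd(|Δx|,|Δy|)+1 lattice points, so counting each shared vertex once the boundary has gcd(6,10) + gcd(6,2) + gcd(0,8) = 2+2+8 = 12.
Pick's theorem gives I = A − B/2 + 1 = 24 − 12/2 + 1 = 19.

19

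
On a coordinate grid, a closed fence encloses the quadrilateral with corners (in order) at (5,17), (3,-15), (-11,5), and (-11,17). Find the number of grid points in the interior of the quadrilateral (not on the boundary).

325

The shoelace formula gives twice the area as |[5·(-15) − 3·17] + [3·5 − (-11)·(-15)] + [(-11)·17 − (-11)·5] + [(-11)·17 − 5·17]| = 680, so the area is 340.
Summing gcd(|Δx|,|Δy|) over the edges gives the boundary count: gcd(2,32) + gcd(14,20) + gcd(0,12) + gcd(16,0) = 2+2+12+16 = 32.
By Pick's theorem A = I + B/2 − 1, so I = 340 − 32/2 + 1 = 325.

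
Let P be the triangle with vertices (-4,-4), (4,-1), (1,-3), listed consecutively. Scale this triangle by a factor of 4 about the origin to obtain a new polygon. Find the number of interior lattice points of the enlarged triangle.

By the shoelace formula, twice the signed area is |((-4)·(-1) − 4·(-4)) + (4·(-3) − 1·(-1)) + (1·(-4) − (-4)·(-3))| = 7, so the area is 3.5.
Along each edge there are gcd(|Δx|,|Δy|)+1 lattice points, so counting each shared vertex once the boundary has gcd(8,3) + gcd(3,2) + gcd(5,1) = 1+1+1 = 3.
Scaling by 4 multiplies the area by 4² = 16 (so the new area is 56) and multiplies the boundary lattice-point count by 4, giving 12.
By Pick's theorem, the interior count of the dilated polygon is 56 − 12/2 + 1 = 51.

51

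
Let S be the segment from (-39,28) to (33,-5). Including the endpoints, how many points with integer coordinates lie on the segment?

The number of lattice points on a segment between lattice points is gcd(|Δx|,|Δy|) + 1 = gcd(72,33) + 1 = 3 + 1 = 4.

4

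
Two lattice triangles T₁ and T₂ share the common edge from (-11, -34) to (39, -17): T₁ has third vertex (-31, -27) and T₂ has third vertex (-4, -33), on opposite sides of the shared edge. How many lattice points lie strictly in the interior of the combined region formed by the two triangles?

The union is the simple quadrilateral with vertices (-11, -34), (-31, -27), (39, -17), (-4, -33) in order.
The shoelace formula gives twice the area as |[(-11)·(-27) − (-31)·(-34)] + [(-31)·(-17) − 39·(-27)] + [39·(-33) − (-4)·(-17)] + [(-4)·(-34) − (-11)·(-33)]| = 759, so the area is 379.5.
Summing gcd(|Δx|,|Δy|) over the edges gives the boundary count: gcd(20,7) + gcd(70,10) + gcd(43,16) + gcd(7,1) = 1+10+1+1 = 13.
By Pick's theorem I = A − B/2 + 1 = 379.5 − 13/2 + 1 = 374.

374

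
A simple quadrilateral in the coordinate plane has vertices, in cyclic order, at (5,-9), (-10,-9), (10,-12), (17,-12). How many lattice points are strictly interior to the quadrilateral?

21

Using the shoelace formula, 2A = |(5·(-9) − (-10)·(-9)) + ((-10)·(-12) − 10·(-9)) + (10·(-12) − 17·(-12)) + (17·(-9) − 5·(-12))| = 66, so the area is 33.
Summing gcd(|Δx|,|Δy|) over the edges gives the boundary count: gcd(15,0) + gcd(20,3) + gcd(7,0) + gcd(12,3) = 15+1+7+3 = 26.
By Pick's theorem A = I + B/2 − 1, so I = 33 − 26/2 + 1 = 21.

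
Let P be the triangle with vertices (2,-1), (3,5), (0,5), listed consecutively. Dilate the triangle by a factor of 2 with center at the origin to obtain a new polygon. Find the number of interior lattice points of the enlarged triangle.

31

Using the shoelace formula, 2A = |[2·5 − 3·(-1)] + [3·5 − 0·5] + [0·(-1) − 2·5]| = 18, so the area is 9.
Summing gcd(|Δx|,|Δy|) over the edges gives the boundary count: gcd(1,6) + gcd(3,0) + gcd(2,6) = 1+3+2 = 6.
Scaling by 2 multiplies the area by 2² = 4 (so the new area is 36) and multiplies the boundary lattice-point count by 2, giving 12.
By Pick's theorem, the interior count of the dilated polygon is 36 − 12/2 + 1 = 31.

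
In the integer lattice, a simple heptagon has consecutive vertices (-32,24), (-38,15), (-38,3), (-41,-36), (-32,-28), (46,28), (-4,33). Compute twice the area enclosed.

Using the shoelace formula, 2A = |[(-32)·15 − (-38)·24] + [(-38)·3 − (-38)·15] + [(-38)·(-36) − (-41)·3] + [(-41)·(-28) − (-32)·(-36)] + [(-32)·28 − 46·(-28)] + [46·33 − (-4)·28] + [(-4)·24 − (-32)·33]| = 5357, so the area is 5357/2.

5357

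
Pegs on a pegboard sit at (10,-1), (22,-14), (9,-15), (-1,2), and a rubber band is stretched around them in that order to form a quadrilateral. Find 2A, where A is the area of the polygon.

Using the shoelace formula, 2A = |[10·(-14) − 22·(-1)] + [22·(-15) − 9·(-14)] + [9·2 − (-1)·(-15)] + [(-1)·(-1) − 10·2]| = 338, so the area is 169.

338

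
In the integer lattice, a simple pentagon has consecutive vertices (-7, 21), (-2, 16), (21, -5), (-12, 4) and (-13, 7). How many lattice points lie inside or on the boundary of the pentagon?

321

By the shoelace formula, twice the signed area is |[(-7)·16 − (-2)·21] + [(-2)·(-5) − 21·16] + [21·4 − (-12)·(-5)] + [(-12)·7 − (-13)·4] + [(-13)·21 − (-7)·7]| = 628, so the area is 314.
Summing gcd(|Δx|,|Δy|) over the edges gives the boundary count: gcd(5,5) + gcd(23,21) + gcd(33,9) + gcd(1,3) + gcd(6,14) = 5+1+3+1+2 = 12.
Pick's theorem gives I = A − B/2 + 1 = 314 − 12/2 + 1 = 309, so the closed region contains I + B = 309 + 12 = 321 lattice points.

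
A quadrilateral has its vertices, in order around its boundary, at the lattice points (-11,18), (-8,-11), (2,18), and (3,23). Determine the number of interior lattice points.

220

The shoelace formula gives twice the area as |((-11)·(-11) − (-8)·18) + ((-8)·18 − 2·(-11)) + (2·23 − 3·18) + (3·18 − (-11)·23)| = 442, so the area is 221.
Summing gcd(|Δx|,|Δy|) over the edges gives the boundary count: gcd(3,29) + gcd(10,29) + gcd(1,5) + gcd(14,5) = 1+1+1+1 = 4.
Pick's theorem gives I = A − B/2 + 1 = 221 − 4/2 + 1 = 220.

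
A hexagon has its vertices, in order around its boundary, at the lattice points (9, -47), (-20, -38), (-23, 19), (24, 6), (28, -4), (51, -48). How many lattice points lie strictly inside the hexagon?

3246

By the shoelace formula, twice the signed area is |(9·(-38) − (-20)·(-47)) + ((-20)·19 − (-23)·(-38)) + ((-23)·6 − 24·19) + (24·(-4) − 28·6) + (28·(-48) − 51·(-4)) + (51·(-47) − 9·(-48))| = 6499, so the area is 6499/2.
The number of boundary lattice points is Σ gcd(|Δx|,|Δy|) = gcd(29,9) + gcd(3,57) + gcd(47,13) + gcd(4,10) + gcd(23,44) + gcd(42,1) = 1+3+1+2+1+1 = 9.
Pick's theorem gives I = A − B/2 + 1 = 6499/2 − 9/2 + 1 = 3246.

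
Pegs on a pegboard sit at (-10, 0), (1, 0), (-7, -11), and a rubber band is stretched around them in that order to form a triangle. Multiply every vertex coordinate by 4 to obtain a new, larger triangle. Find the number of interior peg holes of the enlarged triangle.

943

The shoelace formula gives twice the area as |((-10)·0 − 1·0) + (1·(-11) − (-7)·0) + ((-7)·0 − (-10)·(-11))| = 121, so the area is 121/2.
The number of boundary lattice points is Σ gcd(|Δx|,|Δy|) = gcd(11,0) + gcd(8,11) + gcd(3,11) = 11+1+1 = 13.
Scaling by 4 multiplies the area by 4² = 16 (so the new area is 968) and multiplies the boundary lattice-point count by 4, giving 52.
By Pick's theorem, the interior count of the dilated polygon is 968 − 52/2 + 1 = 943.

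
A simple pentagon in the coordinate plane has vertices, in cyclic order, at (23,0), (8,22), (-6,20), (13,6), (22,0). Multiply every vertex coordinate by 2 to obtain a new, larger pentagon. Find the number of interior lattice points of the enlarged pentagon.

733

Using the shoelace formula, 2A = |[23·22 − 8·0] + [8·20 − (-6)·22] + [(-6)·6 − 13·20] + [13·0 − 22·6] + [22·0 − 23·0]| = 370, so the area is 185.
The number of boundary lattice points is Σ gcd(|Δx|,|Δy|) = gcd(15,22) + gcd(14,2) + gcd(19,14) + gcd(9,6) + gcd(1,0) = 1+2+1+3+1 = 8.
Scaling by 2 multiplies the area by 2² = 4 (so the new area is 740) and multiplies the boundary lattice-point count by 2, giving 16.
By Pick's theorem, the interior count of the dilated polygon is 740 − 16/2 + 1 = 733.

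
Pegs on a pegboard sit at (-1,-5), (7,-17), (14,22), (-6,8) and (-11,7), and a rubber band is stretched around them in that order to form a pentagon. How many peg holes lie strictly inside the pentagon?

By the shoelace formula, twice the signed area is |((-1)·(-17) − 7·(-5)) + (7·22 − 14·(-17)) + (14·8 − (-6)·22) + ((-6)·7 − (-11)·8) + ((-11)·(-5) − (-1)·7)| = 796, so the area is 398.
The number of boundary lattice points is Σ gcd(|Δx|,|Δy|) = gcd(8,12) + gcd(7,39) + gcd(20,14) + gcd(5,1) + gcd(10,12) = 4+1+2+1+2 = 10.
Pick's theorem gives I = A − B/2 + 1 = 398 − 10/2 + 1 = 394.

394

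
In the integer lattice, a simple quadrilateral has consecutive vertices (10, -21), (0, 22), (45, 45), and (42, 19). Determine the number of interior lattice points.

By the shoelace formula, twice the signed area is |[10·22 − 0·(-21)] + [0·45 − 45·22] + [45·19 − 42·45] + [42·(-21) − 10·19]| = 2877, so the area is 2877/2.
Along each edge there are gcd(|Δx|,|Δy|)+1 lattice points, so counting each shared vertex once the boundary has gcd(10,43) + gcd(45,23) + gcd(3,26) + gcd(32,40) = 1+1+1+8 = 11.
Pick's theorem gives I = A − B/2 + 1 = 2877/2 − 11/2 + 1 = 1434.

1434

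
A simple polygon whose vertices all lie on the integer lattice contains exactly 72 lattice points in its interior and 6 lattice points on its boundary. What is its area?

Pick's theorem states A = I + B/2 − 1, so A = 72 + 6/2 − 1 = 74.

74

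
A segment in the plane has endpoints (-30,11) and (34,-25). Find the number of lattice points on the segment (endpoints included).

5

The number of lattice points on a segment between lattice points is gcd(|Δx|,|Δy|) + 1 = gcd(64,36) + 1 = 4 + 1 = 5.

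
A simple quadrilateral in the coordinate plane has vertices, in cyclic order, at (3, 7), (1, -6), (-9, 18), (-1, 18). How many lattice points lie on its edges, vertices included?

The number of boundary lattice points is Σ gcd(|Δx|,|Δy|) = gcd(2,13) + gcd(10,24) + gcd(8,0) + gcd(4,11) = 1+2+8+1 = 12.

12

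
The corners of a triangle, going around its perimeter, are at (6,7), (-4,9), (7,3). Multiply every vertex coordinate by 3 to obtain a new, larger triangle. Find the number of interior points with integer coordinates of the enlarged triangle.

Using the shoelace formula, 2A = |(6·9 − (-4)·7) + ((-4)·3 − 7·9) + (7·7 − 6·3)| = 38, so the area is 19.
Summing gcd(|Δx|,|Δy|) over the edges gives the boundary count: gcd(10,2) + gcd(11,6) + gcd(1,4) = 2+1+1 = 4.
Scaling by 3 multiplies the area by 3² = 9 (so the new area is 171) and multiplies the boundary lattice-point count by 3, giving 12.
By Pick's theorem, the interior count of the dilated polygon is 171 − 12/2 + 1 = 166.

166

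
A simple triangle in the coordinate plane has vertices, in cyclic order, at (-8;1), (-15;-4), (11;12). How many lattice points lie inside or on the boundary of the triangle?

12

Using the shoelace formula, 2A = |[(-8)·(-4) − (-15)·1] + [(-15)·12 − 11·(-4)] + [11·1 − (-8)·12]| = 18, so the area is 9.
The number of boundary lattice points is Σ gcd(|Δx|,|Δy|) = gcd(7,5) + gcd(26,16) + gcd(19,11) = 1+2+1 = 4.
Pick's theorem gives I = A − B/2 + 1 = 9 − 4/2 + 1 = 8, so the closed region contains I + B = 8 + 4 = 12 lattice points.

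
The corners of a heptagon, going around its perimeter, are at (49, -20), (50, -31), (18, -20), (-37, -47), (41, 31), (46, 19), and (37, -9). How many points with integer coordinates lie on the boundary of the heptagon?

Summing gcd(|Δx|,|Δy|) over the edges gives the boundary count: gcd(1,11) + gcd(32,11) + gcd(55,27) + gcd(78,78) + gcd(5,12) + gcd(9,28) + gcd(12,11) = 1+1+1+78+1+1+1 = 84.

84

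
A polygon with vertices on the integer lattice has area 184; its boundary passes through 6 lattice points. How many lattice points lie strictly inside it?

182

From Pick's theorem, I = A − B/2 + 1 = 184 − 6/2 + 1 = 182.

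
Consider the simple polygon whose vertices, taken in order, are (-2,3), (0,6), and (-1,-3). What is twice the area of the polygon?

Using the shoelace formula, 2A = |[(-2)·6 − 0·3] + [0·(-3) − (-1)·6] + [(-1)·3 − (-2)·(-3)]| = 15, so the area is 15/2.

15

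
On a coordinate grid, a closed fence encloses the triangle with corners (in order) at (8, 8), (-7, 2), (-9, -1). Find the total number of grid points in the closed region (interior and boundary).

20

Using the shoelace formula, 2A = |[8·2 − (-7)·8] + [(-7)·(-1) − (-9)·2] + [(-9)·8 − 8·(-1)]| = 33, so the area is 33/2.
Summing gcd(|Δx|,|Δy|) over the edges gives the boundary count: gcd(15,6) + gcd(2,3) + gcd(17,9) = 3+1+1 = 5.
Pick's theorem gives I = A − B/2 + 1 = 33/2 − 5/2 + 1 = 15, so the closed region contains I + B = 15 + 5 = 20 lattice points.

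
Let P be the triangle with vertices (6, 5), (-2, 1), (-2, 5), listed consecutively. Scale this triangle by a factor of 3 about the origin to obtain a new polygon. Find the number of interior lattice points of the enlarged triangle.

121

By the shoelace formula, twice the signed area is |(6·1 − (-2)·5) + ((-2)·5 − (-2)·1) + ((-2)·5 − 6·5)| = 32, so the area is 16.
Summing gcd(|Δx|,|Δy|) over the edges gives the boundary count: gcd(8,4) + gcd(0,4) + gcd(8,0) = 4+4+8 = 16.
Scaling by 3 multiplies the area by 3² = 9 (so the new area is 144) and multiplies the boundary lattice-point count by 3, giving 48.
By Pick's theorem, the interior count of the dilated polygon is 144 − 48/2 + 1 = 121.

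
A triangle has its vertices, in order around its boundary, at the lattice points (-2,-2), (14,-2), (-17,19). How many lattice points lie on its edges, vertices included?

Along each edge there are gcd(|Δx|,|Δy|)+1 lattice points, so counting each shared vertex once the boundary has gcd(16,0) + gcd(31,21) + gcd(15,21) = 16+1+3 = 20.

20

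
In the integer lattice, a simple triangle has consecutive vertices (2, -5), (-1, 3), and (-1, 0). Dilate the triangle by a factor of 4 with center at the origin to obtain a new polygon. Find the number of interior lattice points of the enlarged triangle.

Using the shoelace formula, 2A = |(2·3 − (-1)·(-5)) + ((-1)·0 − (-1)·3) + ((-1)·(-5) − 2·0)| = 9, so the area is 4.5.
Along each edge there are gcd(|Δx|,|Δy|)+1 lattice points, so counting each shared vertex once the boundary has gcd(3,8) + gcd(0,3) + gcd(3,5) = 1+3+1 = 5.
Scaling by 4 multiplies the area by 4² = 16 (so the new area is 72) and multiplies the boundary lattice-point count by 4, giving 20.
By Pick's theorem, the interior count of the dilated polygon is 72 − 20/2 + 1 = 63.

63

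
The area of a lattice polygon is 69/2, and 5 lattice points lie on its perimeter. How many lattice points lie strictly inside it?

Pick's theorem A = I + B/2 − 1 rearranges to I = A − B/2 + 1 = 69/2 − 5/2 + 1 = 33.

33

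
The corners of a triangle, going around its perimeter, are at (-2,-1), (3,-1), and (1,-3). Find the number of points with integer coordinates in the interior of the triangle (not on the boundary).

Using the shoelace formula, 2A = |[(-2)·(-1) − 3·(-1)] + [3·(-3) − 1·(-1)] + [1·(-1) − (-2)·(-3)]| = 10, so the area is 5.
Summing gcd(|Δx|,|Δy|) over the edges gives the boundary count: gcd(5,0) + gcd(2,2) + gcd(3,2) = 5+2+1 = 8.
Pick's theorem gives I = A − B/2 + 1 = 5 − 8/2 + 1 = 2.

2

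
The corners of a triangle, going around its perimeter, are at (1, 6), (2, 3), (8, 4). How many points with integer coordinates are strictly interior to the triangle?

9

Using the shoelace formula, 2A = |(1·3 − 2·6) + (2·4 − 8·3) + (8·6 − 1·4)| = 19, so the area is 19/2.
The number of boundary lattice points is Σ gcd(|Δx|,|Δy|) = gcd(1,3) + gcd(6,1) + gcd(7,2) = 1+1+1 = 3.
By Pick's theorem A = I + B/2 − 1, so I = 19/2 − 3/2 + 1 = 9.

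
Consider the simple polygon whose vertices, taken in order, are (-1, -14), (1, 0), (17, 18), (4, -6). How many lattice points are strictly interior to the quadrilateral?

100

The shoelace formula gives twice the area as |((-1)·0 − 1·(-14)) + (1·18 − 17·0) + (17·(-6) − 4·18) + (4·(-14) − (-1)·(-6))| = 204, so the area is 102.
Along each edge there are gcd(|Δx|,|Δy|)+1 lattice points, so counting each shared vertex once the boundary has gcd(2,14) + gcd(16,18) + gcd(13,24) + gcd(5,8) = 2+2+1+1 = 6.
By Pick's theorem A = I + B/2 − 1, so I = 102 − 6/2 + 1 = 100.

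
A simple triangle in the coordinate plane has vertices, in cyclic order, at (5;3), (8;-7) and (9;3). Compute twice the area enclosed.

40

The shoelace formula gives twice the area as |[5·(-7) − 8·3] + [8·3 − 9·(-7)] + [9·3 − 5·3]| = 40, so the area is 20.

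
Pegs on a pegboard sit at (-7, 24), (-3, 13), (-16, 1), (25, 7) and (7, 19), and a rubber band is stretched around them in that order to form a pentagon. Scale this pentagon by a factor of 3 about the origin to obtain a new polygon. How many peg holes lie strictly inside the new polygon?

By the shoelace formula, twice the signed area is |((-7)·13 − (-3)·24) + ((-3)·1 − (-16)·13) + ((-16)·7 − 25·1) + (25·19 − 7·7) + (7·24 − (-7)·19)| = 776, so the area is 388.
Summing gcd(|Δx|,|Δy|) over the edges gives the boundary count: gcd(4,11) + gcd(13,12) + gcd(41,6) + gcd(18,12) + gcd(14,5) = 1+1+1+6+1 = 10.
Scaling by 3 multiplies the area by 3² = 9 (so the new area is 3492) and multiplies the boundary lattice-point count by 3, giving 30.
By Pick's theorem, the interior count of the dilated polygon is 3492 − 30/2 + 1 = 3478.

3478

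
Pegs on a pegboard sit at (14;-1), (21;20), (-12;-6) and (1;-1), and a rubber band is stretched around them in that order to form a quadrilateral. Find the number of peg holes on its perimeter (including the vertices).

Along each edge there are gcd(|Δx|,|Δy|)+1 lattice points, so counting each shared vertex once the boundary has gcd(7,21) + gcd(33,26) + gcd(13,5) + gcd(13,0) = 7+1+1+13 = 22.

22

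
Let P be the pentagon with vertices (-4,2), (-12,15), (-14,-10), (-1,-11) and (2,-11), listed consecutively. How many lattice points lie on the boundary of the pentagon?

Along each edge there are gcd(|Δx|,|Δy|)+1 lattice points, so counting each shared vertex once the boundary has gcd(8,13) + gcd(2,25) + gcd(13,1) + gcd(3,0) + gcd(6,13) = 1+1+1+3+1 = 7.

7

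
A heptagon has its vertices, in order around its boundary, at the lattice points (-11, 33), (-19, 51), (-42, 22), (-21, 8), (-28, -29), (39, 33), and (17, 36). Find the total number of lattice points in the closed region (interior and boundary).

2386

By the shoelace formula, twice the signed area is |[(-11)·51 − (-19)·33] + [(-19)·22 − (-42)·51] + [(-42)·8 − (-21)·22] + [(-21)·(-29) − (-28)·8] + [(-28)·33 − 39·(-29)] + [39·36 − 17·33] + [17·33 − (-11)·36]| = 4756, so the area is 2378.
Along each edge there are gcd(|Δx|,|Δy|)+1 lattice points, so counting each shared vertex once the boundary has gcd(8,18) + gcd(23,29) + gcd(21,14) + gcd(7,37) + gcd(67,62) + gcd(22,3) + gcd(28,3) = 2+1+7+1+1+1+1 = 14.
Pick's theorem gives I = A − B/2 + 1 = 2378 − 14/2 + 1 = 2372, so the closed region contains I + B = 2372 + 14 = 2386 lattice points.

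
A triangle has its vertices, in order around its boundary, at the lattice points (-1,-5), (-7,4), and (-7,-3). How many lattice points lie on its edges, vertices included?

Summing gcd(|Δx|,|Δy|) over the edges gives the boundary count: gcd(6,9) + gcd(0,7) + gcd(6,2) = 3+7+2 = 12.

12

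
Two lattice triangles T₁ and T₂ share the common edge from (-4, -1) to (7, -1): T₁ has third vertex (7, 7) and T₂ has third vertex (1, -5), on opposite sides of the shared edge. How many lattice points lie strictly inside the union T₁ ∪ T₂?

61

The union is the simple quadrilateral with vertices (-4, -1), (7, 7), (7, -1), (1, -5) in order.
Using the shoelace formula, 2A = |[(-4)·7 − 7·(-1)] + [7·(-1) − 7·7] + [7·(-5) − 1·(-1)] + [1·(-1) − (-4)·(-5)]| = 132, so the area is 66.
Along each edge there are gcd(|Δx|,|Δy|)+1 lattice points, so counting each shared vertex once the boundary has gcd(11,8) + gcd(0,8) + gcd(6,4) + gcd(5,4) = 1+8+2+1 = 12.
By Pick's theorem I = A − B/2 + 1 = 66 − 12/2 + 1 = 61.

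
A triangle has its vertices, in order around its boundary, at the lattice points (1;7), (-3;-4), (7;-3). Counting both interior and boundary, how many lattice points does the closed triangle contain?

56

The shoelace formula gives twice the area as |(1·(-4) − (-3)·7) + ((-3)·(-3) − 7·(-4)) + (7·7 − 1·(-3))| = 106, so the area is 53.
Summing gcd(|Δx|,|Δy|) over the edges gives the boundary count: gcd(4,11) + gcd(10,1) + gcd(6,10) = 1+1+2 = 4.
Pick's theorem gives I = A − B/2 + 1 = 53 − 4/2 + 1 = 52, so the closed region contains I + B = 52 + 4 = 56 lattice points.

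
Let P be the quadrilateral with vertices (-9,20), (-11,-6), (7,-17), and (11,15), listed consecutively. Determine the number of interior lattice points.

Using the shoelace formula, 2A = |((-9)·(-6) − (-11)·20) + ((-11)·(-17) − 7·(-6)) + (7·15 − 11·(-17)) + (11·20 − (-9)·15)| = 1150, so the area is 575.
Summing gcd(|Δx|,|Δy|) over the edges gives the boundary count: gcd(2,26) + gcd(18,11) + gcd(4,32) + gcd(20,5) = 2+1+4+5 = 12.
By Pick's theorem A = I + B/2 − 1, so I = 575 − 12/2 + 1 = 570.

570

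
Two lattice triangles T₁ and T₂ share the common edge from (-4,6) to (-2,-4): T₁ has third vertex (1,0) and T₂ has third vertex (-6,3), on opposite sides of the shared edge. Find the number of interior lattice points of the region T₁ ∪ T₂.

31

The union is the simple quadrilateral with vertices (-4,6), (1,0), (-2,-4), (-6,3) in order.
Using the shoelace formula, 2A = |((-4)·0 − 1·6) + (1·(-4) − (-2)·0) + ((-2)·3 − (-6)·(-4)) + ((-6)·6 − (-4)·3)| = 64, so the area is 32.
The number of boundary lattice points is Σ gcd(|Δx|,|Δy|) = gcd(5,6) + gcd(3,4) + gcd(4,7) + gcd(2,3) = 1+1+1+1 = 4.
By Pick's theorem I = A − B/2 + 1 = 32 − 4/2 + 1 = 31.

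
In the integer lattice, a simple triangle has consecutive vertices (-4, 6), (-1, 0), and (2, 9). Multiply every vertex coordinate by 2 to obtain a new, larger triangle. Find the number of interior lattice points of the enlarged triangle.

Using the shoelace formula, 2A = |[(-4)·0 − (-1)·6] + [(-1)·9 − 2·0] + [2·6 − (-4)·9]| = 45, so the area is 22.5.
Along each edge there are gcd(|Δx|,|Δy|)+1 lattice points, so counting each shared vertex once the boundary has gcd(3,6) + gcd(3,9) + gcd(6,3) = 3+3+3 = 9.
Scaling by 2 multiplies the area by 2² = 4 (so the new area is 90) and multiplies the boundary lattice-point count by 2, giving 18.
By Pick's theorem, the interior count of the dilated polygon is 90 − 18/2 + 1 = 82.

82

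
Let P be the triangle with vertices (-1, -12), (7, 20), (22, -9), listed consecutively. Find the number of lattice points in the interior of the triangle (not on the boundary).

352

Using the shoelace formula, 2A = |((-1)·20 − 7·(-12)) + (7·(-9) − 22·20) + (22·(-12) − (-1)·(-9))| = 712, so the area is 356.
Summing gcd(|Δx|,|Δy|) over the edges gives the boundary count: gcd(8,32) + gcd(15,29) + gcd(23,3) = 8+1+1 = 10.
By Pick's theorem A = I + B/2 − 1, so I = 356 − 10/2 + 1 = 352.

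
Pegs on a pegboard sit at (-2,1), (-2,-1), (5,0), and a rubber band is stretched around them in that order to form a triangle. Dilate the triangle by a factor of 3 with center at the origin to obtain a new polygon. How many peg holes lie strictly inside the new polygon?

Using the shoelace formula, 2A = |[(-2)·(-1) − (-2)·1] + [(-2)·0 − 5·(-1)] + [5·1 − (-2)·0]| = 14, so the area is 7.
Along each edge there are gcd(|Δx|,|Δy|)+1 lattice points, so counting each shared vertex once the boundary has gcd(0,2) + gcd(7,1) + gcd(7,1) = 2+1+1 = 4.
Scaling by 3 multiplies the area by 3² = 9 (so the new area is 63) and multiplies the boundary lattice-point count by 3, giving 12.
By Pick's theorem, the interior count of the dilated polygon is 63 − 12/2 + 1 = 58.

58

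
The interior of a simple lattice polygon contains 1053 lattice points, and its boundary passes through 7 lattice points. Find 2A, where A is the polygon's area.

Pick's theorem states A = I + B/2 − 1, so A = 1053 + 7/2 − 1 = 2111/2.
Hence 2A = 2111.

2111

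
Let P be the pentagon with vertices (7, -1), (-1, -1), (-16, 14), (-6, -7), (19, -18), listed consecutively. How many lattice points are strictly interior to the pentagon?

241

Using the shoelace formula, 2A = |[7·(-1) − (-1)·(-1)] + [(-1)·14 − (-16)·(-1)] + [(-16)·(-7) − (-6)·14] + [(-6)·(-18) − 19·(-7)] + [19·(-1) − 7·(-18)]| = 506, so the area is 253.
Along each edge there are gcd(|Δx|,|Δy|)+1 lattice points, so counting each shared vertex once the boundary has gcd(8,0) + gcd(15,15) + gcd(10,21) + gcd(25,11) + gcd(12,17) = 8+15+1+1+1 = 26.
By Pick's theorem A = I + B/2 − 1, so I = 253 − 26/2 + 1 = 241.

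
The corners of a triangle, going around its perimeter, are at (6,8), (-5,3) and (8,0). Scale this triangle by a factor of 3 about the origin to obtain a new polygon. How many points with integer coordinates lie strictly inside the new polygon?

436

The shoelace formula gives twice the area as |(6·3 − (-5)·8) + ((-5)·0 − 8·3) + (8·8 − 6·0)| = 98, so the area is 49.
The number of boundary lattice points is Σ gcd(|Δx|,|Δy|) = gcd(11,5) + gcd(13,3) + gcd(2,8) = 1+1+2 = 4.
Scaling by 3 multiplies the area by 3² = 9 (so the new area is 441) and multiplies the boundary lattice-point count by 3, giving 12.
By Pick's theorem, the interior count of the dilated polygon is 441 − 12/2 + 1 = 436.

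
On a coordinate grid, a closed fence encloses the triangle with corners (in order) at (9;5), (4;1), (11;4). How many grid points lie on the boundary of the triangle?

Summing gcd(|Δx|,|Δy|) over the edges gives the boundary count: gcd(5,4) + gcd(7,3) + gcd(2,1) = 1+1+1 = 3.

3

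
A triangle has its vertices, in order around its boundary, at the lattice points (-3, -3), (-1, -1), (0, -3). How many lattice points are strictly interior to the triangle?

The shoelace formula gives twice the area as |((-3)·(-1) − (-1)·(-3)) + ((-1)·(-3) − 0·(-1)) + (0·(-3) − (-3)·(-3))| = 6, so the area is 3.
The number of boundary lattice points is Σ gcd(|Δx|,|Δy|) = gcd(2,2) + gcd(1,2) + gcd(3,0) = 2+1+3 = 6.
By Pick's theorem A = I + B/2 − 1, so I = 3 − 6/2 + 1 = 1.

1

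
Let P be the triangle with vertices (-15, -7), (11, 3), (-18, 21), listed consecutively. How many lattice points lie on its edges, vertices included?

4

Along each edge there are gcd(|Δx|,|Δy|)+1 lattice points, so counting each shared vertex once the boundary has gcd(26,10) + gcd(29,18) + gcd(3,28) = 2+1+1 = 4.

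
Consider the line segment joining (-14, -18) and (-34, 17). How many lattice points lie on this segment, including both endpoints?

The number of lattice points on a segment between lattice points is gcd(|Δx|,|Δy|) + 1 = gcd(20,35) + 1 = 5 + 1 = 6.

6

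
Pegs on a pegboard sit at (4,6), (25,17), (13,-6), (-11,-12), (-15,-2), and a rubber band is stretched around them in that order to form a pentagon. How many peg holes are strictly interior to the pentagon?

The shoelace formula gives twice the area as |(4·17 − 25·6) + (25·(-6) − 13·17) + (13·(-12) − (-11)·(-6)) + ((-11)·(-2) − (-15)·(-12)) + ((-15)·6 − 4·(-2))| = 915, so the area is 915/2.
Along each edge there are gcd(|Δx|,|Δy|)+1 lattice points, so counting each shared vertex once the boundary has gcd(21,11) + gcd(12,23) + gcd(24,6) + gcd(4,10) + gcd(19,8) = 1+1+6+2+1 = 11.
Pick's theorem gives I = A − B/2 + 1 = 915/2 − 11/2 + 1 = 453.

453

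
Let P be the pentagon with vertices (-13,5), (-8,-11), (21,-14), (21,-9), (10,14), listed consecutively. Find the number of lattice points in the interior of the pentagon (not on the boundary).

620

Using the shoelace formula, 2A = |[(-13)·(-11) − (-8)·5] + [(-8)·(-14) − 21·(-11)] + [21·(-9) − 21·(-14)] + [21·14 − 10·(-9)] + [10·5 − (-13)·14]| = 1247, so the area is 623.5.
Along each edge there are gcd(|Δx|,|Δy|)+1 lattice points, so counting each shared vertex once the boundary has gcd(5,16) + gcd(29,3) + gcd(0,5) + gcd(11,23) + gcd(23,9) = 1+1+5+1+1 = 9.
Pick's theorem gives I = A − B/2 + 1 = 623.5 − 9/2 + 1 = 620.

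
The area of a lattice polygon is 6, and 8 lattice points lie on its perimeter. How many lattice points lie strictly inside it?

Pick's theorem A = I + B/2 − 1 rearranges to I = A − B/2 + 1 = 6 − 8/2 + 1 = 3.

3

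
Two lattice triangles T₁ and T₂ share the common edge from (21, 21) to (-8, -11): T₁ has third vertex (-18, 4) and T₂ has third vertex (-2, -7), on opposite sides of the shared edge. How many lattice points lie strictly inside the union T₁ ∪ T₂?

The union is the simple quadrilateral with vertices (21, 21), (-18, 4), (-8, -11), (-2, -7) in order.
Using the shoelace formula, 2A = |(21·4 − (-18)·21) + ((-18)·(-11) − (-8)·4) + ((-8)·(-7) − (-2)·(-11)) + ((-2)·21 − 21·(-7))| = 831, so the area is 831/2.
The number of boundary lattice points is Σ gcd(|Δx|,|Δy|) = gcd(39,17) + gcd(10,15) + gcd(6,4) + gcd(23,28) = 1+5+2+1 = 9.
By Pick's theorem I = A − B/2 + 1 = 831/2 − 9/2 + 1 = 412.

412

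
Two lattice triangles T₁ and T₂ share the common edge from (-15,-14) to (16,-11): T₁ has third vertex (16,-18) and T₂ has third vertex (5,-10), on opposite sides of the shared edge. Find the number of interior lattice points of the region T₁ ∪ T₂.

135

The union is the simple quadrilateral with vertices (-15,-14), (16,-18), (16,-11), (5,-10) in order.
By the shoelace formula, twice the signed area is |[(-15)·(-18) − 16·(-14)] + [16·(-11) − 16·(-18)] + [16·(-10) − 5·(-11)] + [5·(-14) − (-15)·(-10)]| = 281, so the area is 140.5.
The number of boundary lattice points is Σ gcd(|Δx|,|Δy|) = gcd(31,4) + gcd(0,7) + gcd(11,1) + gcd(20,4) = 1+7+1+4 = 13.
By Pick's theorem I = A − B/2 + 1 = 140.5 − 13/2 + 1 = 135.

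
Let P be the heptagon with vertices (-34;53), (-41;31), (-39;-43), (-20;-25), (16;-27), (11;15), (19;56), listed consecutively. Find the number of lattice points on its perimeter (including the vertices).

9

The number of boundary lattice points is Σ gcd(|Δx|,|Δy|) = gcd(7,22) + gcd(2,74) + gcd(19,18) + gcd(36,2) + gcd(5,42) + gcd(8,41) + gcd(53,3) = 1+2+1+2+1+1+1 = 9.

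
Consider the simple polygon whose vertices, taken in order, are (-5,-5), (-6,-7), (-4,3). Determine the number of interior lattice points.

The shoelace formula gives twice the area as |[(-5)·(-7) − (-6)·(-5)] + [(-6)·3 − (-4)·(-7)] + [(-4)·(-5) − (-5)·3]| = 6, so the area is 3.
The number of boundary lattice points is Σ gcd(|Δx|,|Δy|) = gcd(1,2) + gcd(2,10) + gcd(1,8) = 1+2+1 = 4.
Pick's theorem gives I = A − B/2 + 1 = 3 − 4/2 + 1 = 2.

2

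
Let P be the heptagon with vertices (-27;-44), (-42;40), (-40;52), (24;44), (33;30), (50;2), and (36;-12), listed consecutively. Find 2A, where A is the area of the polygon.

11266

The shoelace formula gives twice the area as |[(-27)·40 − (-42)·(-44)] + [(-42)·52 − (-40)·40] + [(-40)·44 − 24·52] + [24·30 − 33·44] + [33·2 − 50·30] + [50·(-12) − 36·2] + [36·(-44) − (-27)·(-12)]| = 11266, so the area is 5633.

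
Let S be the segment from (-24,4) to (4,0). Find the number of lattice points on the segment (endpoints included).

The number of lattice points on a segment between lattice points is gcd(|Δx|,|Δy|) + 1 = gcd(28,4) + 1 = 4 + 1 = 5.

5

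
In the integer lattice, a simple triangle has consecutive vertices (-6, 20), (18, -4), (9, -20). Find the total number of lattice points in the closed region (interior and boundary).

316

The shoelace formula gives twice the area as |[(-6)·(-4) − 18·20] + [18·(-20) − 9·(-4)] + [9·20 − (-6)·(-20)]| = 600, so the area is 300.
Along each edge there are gcd(|Δx|,|Δy|)+1 lattice points, so counting each shared vertex once the boundary has gcd(24,24) + gcd(9,16) + gcd(15,40) = 24+1+5 = 30.
Pick's theorem gives I = A − B/2 + 1 = 300 − 30/2 + 1 = 286, so the closed region contains I + B = 286 + 30 = 316 lattice points.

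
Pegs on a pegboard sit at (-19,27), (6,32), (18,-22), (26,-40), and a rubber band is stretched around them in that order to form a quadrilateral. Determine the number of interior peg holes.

836

Using the shoelace formula, 2A = |((-19)·32 − 6·27) + (6·(-22) − 18·32) + (18·(-40) − 26·(-22)) + (26·27 − (-19)·(-40))| = 1684, so the area is 842.
Along each edge there are gcd(|Δx|,|Δy|)+1 lattice points, so counting each shared vertex once the boundary has gcd(25,5) + gcd(12,54) + gcd(8,18) + gcd(45,67) = 5+6+2+1 = 14.
Pick's theorem gives I = A − B/2 + 1 = 842 − 14/2 + 1 = 836.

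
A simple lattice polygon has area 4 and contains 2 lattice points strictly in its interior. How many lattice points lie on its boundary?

6

Pick's theorem gives A = I + B/2 − 1, so B = 2(A − I + 1) = 2(4 − 2 + 1) = 6.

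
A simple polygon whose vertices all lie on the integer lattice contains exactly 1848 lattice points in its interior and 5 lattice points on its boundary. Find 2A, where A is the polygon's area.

3699

Pick's theorem states A = I + B/2 − 1, so A = 1848 + 5/2 − 1 = 3699/2.
Hence 2A = 3699.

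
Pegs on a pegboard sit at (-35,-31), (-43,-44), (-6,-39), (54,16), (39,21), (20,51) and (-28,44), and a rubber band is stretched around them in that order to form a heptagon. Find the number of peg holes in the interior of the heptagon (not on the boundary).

5206

Using the shoelace formula, 2A = |[(-35)·(-44) − (-43)·(-31)] + [(-43)·(-39) − (-6)·(-44)] + [(-6)·16 − 54·(-39)] + [54·21 − 39·16] + [39·51 − 20·21] + [20·44 − (-28)·51] + [(-28)·(-31) − (-35)·44]| = 10425, so the area is 10425/2.
Summing gcd(|Δx|,|Δy|) over the edges gives the boundary count: gcd(8,13) + gcd(37,5) + gcd(60,55) + gcd(15,5) + gcd(19,30) + gcd(48,7) + gcd(7,75) = 1+1+5+5+1+1+1 = 15.
By Pick's theorem A = I + B/2 − 1, so I = 10425/2 − 15/2 + 1 = 5206.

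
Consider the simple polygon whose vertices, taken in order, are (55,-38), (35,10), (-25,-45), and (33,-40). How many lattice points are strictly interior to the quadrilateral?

The shoelace formula gives twice the area as |(55·10 − 35·(-38)) + (35·(-45) − (-25)·10) + ((-25)·(-40) − 33·(-45)) + (33·(-38) − 55·(-40))| = 3986, so the area is 1993.
Along each edge there are gcd(|Δx|,|Δy|)+1 lattice points, so counting each shared vertex once the boundary has gcd(20,48) + gcd(60,55) + gcd(58,5) + gcd(22,2) = 4+5+1+2 = 12.
Pick's theorem gives I = A − B/2 + 1 = 1993 − 12/2 + 1 = 1988.

1988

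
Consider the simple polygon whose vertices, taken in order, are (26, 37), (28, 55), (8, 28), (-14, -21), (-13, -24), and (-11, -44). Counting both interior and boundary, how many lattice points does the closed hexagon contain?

1040

By the shoelace formula, twice the signed area is |(26·55 − 28·37) + (28·28 − 8·55) + (8·(-21) − (-14)·28) + ((-14)·(-24) − (-13)·(-21)) + ((-13)·(-44) − (-11)·(-24)) + ((-11)·37 − 26·(-44))| = 2070, so the area is 1035.
The number of boundary lattice points is Σ gcd(|Δx|,|Δy|) = gcd(2,18) + gcd(20,27) + gcd(22,49) + gcd(1,3) + gcd(2,20) + gcd(37,81) = 2+1+1+1+2+1 = 8.
Pick's theorem gives I = A − B/2 + 1 = 1035 − 8/2 + 1 = 1032, so the closed region contains I + B = 1032 + 8 = 1040 lattice points.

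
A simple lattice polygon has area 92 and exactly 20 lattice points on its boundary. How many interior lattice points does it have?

Pick's theorem A = I + B/2 − 1 rearranges to I = A − B/2 + 1 = 92 − 20/2 + 1 = 83.

83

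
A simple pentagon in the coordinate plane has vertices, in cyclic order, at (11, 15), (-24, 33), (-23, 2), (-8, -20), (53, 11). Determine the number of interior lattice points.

1776

The shoelace formula gives twice the area as |(11·33 − (-24)·15) + ((-24)·2 − (-23)·33) + ((-23)·(-20) − (-8)·2) + ((-8)·11 − 53·(-20)) + (53·15 − 11·11)| = 3556, so the area is 1778.
Summing gcd(|Δx|,|Δy|) over the edges gives the boundary count: gcd(35,18) + gcd(1,31) + gcd(15,22) + gcd(61,31) + gcd(42,4) = 1+1+1+1+2 = 6.
By Pick's theorem A = I + B/2 − 1, so I = 1778 − 6/2 + 1 = 1776.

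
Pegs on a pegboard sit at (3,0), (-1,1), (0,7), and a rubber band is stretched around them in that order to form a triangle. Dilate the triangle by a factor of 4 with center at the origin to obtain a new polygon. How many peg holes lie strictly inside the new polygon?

195

The shoelace formula gives twice the area as |[3·1 − (-1)·0] + [(-1)·7 − 0·1] + [0·0 − 3·7]| = 25, so the area is 12.5.
Along each edge there are gcd(|Δx|,|Δy|)+1 lattice points, so counting each shared vertex once the boundary has gcd(4,1) + gcd(1,6) + gcd(3,7) = 1+1+1 = 3.
Scaling by 4 multiplies the area by 4² = 16 (so the new area is 200) and multiplies the boundary lattice-point count by 4, giving 12.
By Pick's theorem, the interior count of the dilated polygon is 200 − 12/2 + 1 = 195.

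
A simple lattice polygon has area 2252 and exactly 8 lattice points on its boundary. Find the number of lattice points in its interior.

2249

From Pick's theorem, I = A − B/2 + 1 = 2252 − 8/2 + 1 = 2249.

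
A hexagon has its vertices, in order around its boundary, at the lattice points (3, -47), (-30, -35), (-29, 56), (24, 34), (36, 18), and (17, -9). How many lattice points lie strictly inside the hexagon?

The shoelace formula gives twice the area as |[3·(-35) − (-30)·(-47)] + [(-30)·56 − (-29)·(-35)] + [(-29)·34 − 24·56] + [24·18 − 36·34] + [36·(-9) − 17·18] + [17·(-47) − 3·(-9)]| = 8734, so the area is 4367.
Along each edge there are gcd(|Δx|,|Δy|)+1 lattice points, so counting each shared vertex once the boundary has gcd(33,12) + gcd(1,91) + gcd(53,22) + gcd(12,16) + gcd(19,27) + gcd(14,38) = 3+1+1+4+1+2 = 12.
Pick's theorem gives I = A − B/2 + 1 = 4367 − 12/2 + 1 = 4362.

4362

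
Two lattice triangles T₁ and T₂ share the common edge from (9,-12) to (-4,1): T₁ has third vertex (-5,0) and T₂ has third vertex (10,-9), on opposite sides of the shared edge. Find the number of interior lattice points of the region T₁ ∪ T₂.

37

The union is the simple quadrilateral with vertices (9,-12), (-5,0), (-4,1), (10,-9) in order.
The shoelace formula gives twice the area as |(9·0 − (-5)·(-12)) + ((-5)·1 − (-4)·0) + ((-4)·(-9) − 10·1) + (10·(-12) − 9·(-9))| = 78, so the area is 39.
The number of boundary lattice points is Σ gcd(|Δx|,|Δy|) = gcd(14,12) + gcd(1,1) + gcd(14,10) + gcd(1,3) = 2+1+2+1 = 6.
By Pick's theorem I = A − B/2 + 1 = 39 − 6/2 + 1 = 37.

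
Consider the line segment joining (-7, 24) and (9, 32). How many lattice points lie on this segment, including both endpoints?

The number of lattice points on a segment between lattice points is gcd(|Δx|,|Δy|) + 1 = gcd(16,8) + 1 = 8 + 1 = 9.

9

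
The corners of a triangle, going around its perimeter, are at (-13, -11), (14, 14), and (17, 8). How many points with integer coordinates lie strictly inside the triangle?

117

Using the shoelace formula, 2A = |((-13)·14 − 14·(-11)) + (14·8 − 17·14) + (17·(-11) − (-13)·8)| = 237, so the area is 118.5.
Summing gcd(|Δx|,|Δy|) over the edges gives the boundary count: gcd(27,25) + gcd(3,6) + gcd(30,19) = 1+3+1 = 5.
By Pick's theorem A = I + B/2 − 1, so I = 118.5 − 5/2 + 1 = 117.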